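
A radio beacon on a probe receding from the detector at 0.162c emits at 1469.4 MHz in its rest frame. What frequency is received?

Relativistic Doppler for frequency: f' = f₀ · √((1 − β)/(1 + β)).
f' = 1469.4 × √(0.8380/1.1620) = 1469.4 × 0.84922 ≈ 1247.8 MHz.

1247.8 MHz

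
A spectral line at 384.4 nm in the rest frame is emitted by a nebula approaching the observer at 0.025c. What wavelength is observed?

Relativistic Doppler for wavelength: λ' = λ₀ · √((1 − β)/(1 + β)).
λ' = 384.4 × √(0.9750/1.0250) = 384.4 × 0.97530 ≈ 374.9 nm.

374.9 nm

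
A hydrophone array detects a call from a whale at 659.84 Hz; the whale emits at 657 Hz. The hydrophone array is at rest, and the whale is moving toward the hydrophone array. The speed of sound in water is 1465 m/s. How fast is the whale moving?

f' = f · v/(v − v_s) ⇒ v_s = v · |1 − f/f'|.
v_s = 1465 × |1 − 657/659.84| = 1465 × 0.004304 ≈ 6.3 m/s.

6.3 m/s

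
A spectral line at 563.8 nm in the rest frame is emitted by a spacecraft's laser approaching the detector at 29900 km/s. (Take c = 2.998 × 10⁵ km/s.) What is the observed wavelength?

510.1 nm

β = v/c = 29900/299800 = 0.0997.
Relativistic Doppler for wavelength: λ' = λ₀ · √((1 − β)/(1 + β)).
λ' = 563.8 × √(0.9003/1.0997) = 563.8 × 0.90478 ≈ 510.1 nm.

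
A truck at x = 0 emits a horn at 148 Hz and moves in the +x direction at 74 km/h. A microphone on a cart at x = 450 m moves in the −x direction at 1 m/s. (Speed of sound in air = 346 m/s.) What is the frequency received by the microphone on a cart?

74 km/h = 20.56 m/s.
The observer lies on the +x side, so the source is heading toward the observer and the observer is heading toward the source.
With source approaching and observer approaching, f' = f · (v + v_o)/(v − v_s).
f' = 148 × (346 + 1)/(346 − 20.56) = 148 × 347/325.44 ≈ 158 Hz.

158 Hz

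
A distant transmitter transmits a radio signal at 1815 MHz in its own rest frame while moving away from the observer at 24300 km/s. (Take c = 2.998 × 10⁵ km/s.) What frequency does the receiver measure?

1673.4 MHz

β = v/c = 24300/299800 = 0.0811.
Relativistic Doppler for frequency: f' = f₀ · √((1 − β)/(1 + β)).
f' = 1815 × √(0.9189/1.0811) = 1815 × 0.92198 ≈ 1673.4 MHz.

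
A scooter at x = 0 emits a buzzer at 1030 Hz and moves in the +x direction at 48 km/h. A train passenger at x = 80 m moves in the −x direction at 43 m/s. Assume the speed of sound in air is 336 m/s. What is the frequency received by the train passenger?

1210 Hz

48 km/h = 13.33 m/s.
The observer lies on the +x side, so the source is heading toward the observer and the observer is heading toward the source.
Both move, so f' = f · (v + v_o)/(v − v_s).
f' = 1030 × (336 + 43)/(336 − 13.33) = 1030 × 379/322.67 ≈ 1210 Hz.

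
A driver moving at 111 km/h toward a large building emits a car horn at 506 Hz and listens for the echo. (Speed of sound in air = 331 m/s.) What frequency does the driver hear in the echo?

610 Hz

111 km/h = 30.83 m/s.
The large building receives the sound from a moving source: f₁ = f₀ · v/(v − v_e) = 506 × 331/300.17 ≈ 558 Hz.
On the return leg the driver is a moving observer: f₂ = f₁ · (v + v_e)/v = 558 × 361.83/331 ≈ 610 Hz.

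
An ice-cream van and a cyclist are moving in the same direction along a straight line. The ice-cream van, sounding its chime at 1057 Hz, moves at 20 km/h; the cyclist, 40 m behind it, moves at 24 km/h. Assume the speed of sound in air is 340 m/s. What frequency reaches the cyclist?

1060 Hz

20 km/h = 5.556 m/s; 24 km/h = 6.667 m/s.
The cyclist is behind, so the ice-cream van is moving away from it while the cyclist is moving toward the ice-cream van.
With source receding and observer approaching, f' = f · (v + v_o)/(v + v_s).
f' = 1057 × (340 + 6.667)/(340 + 5.556) = 1057 × 346.67/345.56 ≈ 1060 Hz.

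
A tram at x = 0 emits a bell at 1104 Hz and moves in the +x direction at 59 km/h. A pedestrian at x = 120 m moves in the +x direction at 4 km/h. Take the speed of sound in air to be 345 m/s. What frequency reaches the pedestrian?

1155 Hz

59 km/h = 16.39 m/s; 4 km/h = 1.111 m/s.
The observer lies on the +x side, so the source is heading toward the observer and the observer is heading away from the source.
With source approaching and observer receding, f' = f · (v − v_o)/(v − v_s).
f' = 1104 × (345 − 1.111)/(345 − 16.39) = 1104 × 343.89/328.61 ≈ 1155 Hz.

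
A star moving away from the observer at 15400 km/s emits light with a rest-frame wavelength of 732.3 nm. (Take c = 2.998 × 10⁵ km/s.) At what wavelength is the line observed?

β = v/c = 15400/299800 = 0.0514.
Relativistic Doppler for wavelength: λ' = λ₀ · √((1 + β)/(1 − β)).
λ' = 732.3 × √(1.0514/0.9486) = 732.3 × 1.05276 ≈ 770.9 nm.

770.9 nm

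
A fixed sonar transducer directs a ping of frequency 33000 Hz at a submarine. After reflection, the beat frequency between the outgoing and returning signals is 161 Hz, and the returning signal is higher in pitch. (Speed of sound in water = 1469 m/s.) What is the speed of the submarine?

Double Doppler shift off a moving reflector: f₂ = f₀ · (v + u)/(v − u) (u > 0 toward emitter).
Returning signal is higher, so f₂ = f₀ + Δf = 33000 + 161 = 33161 Hz.
Rearranging, u = v · (f₂ − f₀)/(f₂ + f₀) = 1469 × 161/66161 ≈ 3.6 m/s.
So the submarine is moving at 3.6 m/s toward the emitter.

3.6 m/s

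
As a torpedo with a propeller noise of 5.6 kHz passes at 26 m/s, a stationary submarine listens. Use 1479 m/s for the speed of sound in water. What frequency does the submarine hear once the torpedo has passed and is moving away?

Receding: f₂ = f · v/(v + v_s) = 5.6 × 1479/1505 ≈ 5.50 kHz.

5.50 kHz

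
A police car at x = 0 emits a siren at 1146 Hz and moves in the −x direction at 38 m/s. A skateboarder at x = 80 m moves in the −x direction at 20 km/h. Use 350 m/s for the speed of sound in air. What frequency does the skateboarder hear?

1050 Hz

20 km/h = 5.556 m/s.
The observer lies on the +x side, so the source is heading away from the observer and the observer is heading toward the source.
With source receding and observer approaching, f' = f · (v + v_o)/(v + v_s).
f' = 1146 × (350 + 5.556)/(350 + 38) = 1146 × 355.56/388 ≈ 1050 Hz.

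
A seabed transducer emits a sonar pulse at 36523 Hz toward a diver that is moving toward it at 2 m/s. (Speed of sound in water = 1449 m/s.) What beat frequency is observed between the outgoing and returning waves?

101 Hz

The diver first receives the wave as a moving observer: f₁ = f₀ · (v + u)/v = 36523 × (1449 + 2)/1449 ≈ 36573.4 Hz.
The reflection then acts as a moving source: f₂ = f₁ · v/(v − u) ≈ 36624.0 Hz.
Equivalently f₂ = f₀ · (v + u)/(v − u).
Beat frequency: |f₂ − f₀| = 2u·f₀/(v − u) = 2 × 2 × 36523/1447 ≈ 101 Hz.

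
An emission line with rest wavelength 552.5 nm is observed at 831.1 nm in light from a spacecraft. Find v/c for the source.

λ'/λ₀ = 1.5043 > 1 (redshift), so the source is receding.
λ'/λ₀ = √((1 + β)/(1 − β)) for a receding source ⇒ β = (r² − 1)/(r² + 1) with r = λ'/λ₀.
β = (2.2628 − 1)/(2.2628 + 1) ≈ 0.387.

0.387c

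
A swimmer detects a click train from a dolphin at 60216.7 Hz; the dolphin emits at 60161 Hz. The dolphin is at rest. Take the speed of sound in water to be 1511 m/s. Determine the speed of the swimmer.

1.40 m/s

f' > f, so the swimmer is approaching.
f' = f · (v + v_o)/v ⇒ v_o = v · |f'/f − 1|.
v_o = 1511 × |60216.7/60161 − 1| = 1511 × 0.0009258 ≈ 1.40 m/s.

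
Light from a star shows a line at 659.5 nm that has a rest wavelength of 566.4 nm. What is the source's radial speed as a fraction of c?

0.151c

λ'/λ₀ = 1.1644 > 1 (redshift), so the source is receding.
λ'/λ₀ = √((1 + β)/(1 − β)) for a receding source ⇒ β = (r² − 1)/(r² + 1) with r = λ'/λ₀.
β = (1.3558 − 1)/(1.3558 + 1) ≈ 0.151.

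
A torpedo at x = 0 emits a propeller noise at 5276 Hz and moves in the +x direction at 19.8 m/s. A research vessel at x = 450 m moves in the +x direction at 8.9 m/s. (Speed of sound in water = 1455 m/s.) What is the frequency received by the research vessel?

The observer lies on the +x side, so the source is heading toward the observer and the observer is heading away from the source.
With source approaching and observer receding, f' = f · (v − v_o)/(v − v_s).
f' = 5276 × (1455 − 8.9)/(1455 − 19.8) = 5276 × 1446.1/1435.2 ≈ 5316 Hz.

5316 Hz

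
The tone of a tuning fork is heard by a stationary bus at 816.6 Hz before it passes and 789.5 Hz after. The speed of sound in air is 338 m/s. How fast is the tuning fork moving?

f₁/f₂ = (v + v_s)/(v − v_s), so v_s = v · (f₁ − f₂)/(f₁ + f₂).
v_s = 338 × (816.6 − 789.5)/(816.6 + 789.5) = 338 × 27.1/1606.1 ≈ 5.7 m/s.

5.7 m/s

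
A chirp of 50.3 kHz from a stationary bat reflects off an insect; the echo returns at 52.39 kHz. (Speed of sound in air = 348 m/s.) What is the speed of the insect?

Double Doppler shift off a moving reflector: f₂ = f₀ · (v + u)/(v − u) (u > 0 toward emitter).
Rearranging, u = v · (f₂ − f₀)/(f₂ + f₀) = 348 × 2.09/102.69 ≈ 7.1 m/s.
So the insect is moving at 7.1 m/s toward the emitter.

7.1 m/s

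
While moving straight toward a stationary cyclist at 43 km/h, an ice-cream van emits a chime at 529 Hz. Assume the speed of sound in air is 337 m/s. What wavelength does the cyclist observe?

43 km/h = 11.94 m/s.
With the source moving toward a stationary observer, f' = f · v/(v − v_s).
f' = 529 × 337/(337 − 11.94) ≈ 548 Hz.
λ' = v/f' = 337/548.439 ≈ 61.4 cm.

61.4 cm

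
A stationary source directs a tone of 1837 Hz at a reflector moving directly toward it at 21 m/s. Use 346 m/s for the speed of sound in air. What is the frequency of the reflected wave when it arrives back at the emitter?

2074 Hz

The reflector first receives the wave as a moving observer: f₁ = f₀ · (v + u)/v = 1837 × (346 + 21)/346 ≈ 1948 Hz.
On reflection it acts as a source moving toward the stationary detector: f₂ = f₁ · v/(v − u) = 1948 × 346/325 ≈ 2074 Hz.
Equivalently f₂ = f₀ · (v + u)/(v − u).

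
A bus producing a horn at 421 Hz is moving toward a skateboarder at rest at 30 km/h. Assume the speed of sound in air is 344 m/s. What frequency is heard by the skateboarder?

431 Hz

30 km/h = 8.333 m/s.
Only the source moves, toward the listener, so f' = f · v/(v − v_s).
f' = 421 × 344/(344 − 8.333) = 421 × 344/335.7 ≈ 431 Hz.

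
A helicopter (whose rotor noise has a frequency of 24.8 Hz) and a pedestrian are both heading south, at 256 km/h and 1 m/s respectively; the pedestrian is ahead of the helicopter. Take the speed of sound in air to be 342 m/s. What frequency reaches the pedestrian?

31.2 Hz

256 km/h = 71.11 m/s.
The pedestrian is ahead, so the helicopter is moving toward it while the pedestrian is moving away from the helicopter.
With source approaching and observer receding, f' = f · (v − v_o)/(v − v_s).
f' = 24.8 × (342 − 1)/(342 − 71.11) = 24.8 × 341/270.89 ≈ 31.2 Hz.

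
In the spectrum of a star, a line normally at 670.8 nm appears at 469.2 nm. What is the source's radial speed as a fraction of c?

λ'/λ₀ = 0.6995 < 1 (blueshift), so the source is approaching.
λ'/λ₀ = √((1 − β)/(1 + β)) for an approaching source ⇒ β = (1 − r²)/(1 + r²) with r = λ'/λ₀.
β = (1 − 0.4892)/(1 + 0.4892) ≈ 0.343.

0.343c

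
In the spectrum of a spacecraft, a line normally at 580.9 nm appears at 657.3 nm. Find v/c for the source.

0.123

λ'/λ₀ = 1.1315 > 1 (redshift), so the source is receding.
λ'/λ₀ = √((1 + β)/(1 − β)) for a receding source ⇒ β = (r² − 1)/(r² + 1) with r = λ'/λ₀.
β = (1.2803 − 1)/(1.2803 + 1) ≈ 0.123.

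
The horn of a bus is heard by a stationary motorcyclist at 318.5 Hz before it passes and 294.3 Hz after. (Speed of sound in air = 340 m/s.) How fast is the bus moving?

13.4 m/s

f₁/f₂ = (v + v_s)/(v − v_s), so v_s = v · (f₁ − f₂)/(f₁ + f₂).
v_s = 340 × (318.5 − 294.3)/(318.5 + 294.3) = 340 × 24.2/612.8 ≈ 13.4 m/s.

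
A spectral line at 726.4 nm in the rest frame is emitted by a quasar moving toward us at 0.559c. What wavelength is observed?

386.3 nm

Relativistic Doppler for wavelength: λ' = λ₀ · √((1 − β)/(1 + β)).
λ' = 726.4 × √(0.4410/1.5590) = 726.4 × 0.53186 ≈ 386.3 nm.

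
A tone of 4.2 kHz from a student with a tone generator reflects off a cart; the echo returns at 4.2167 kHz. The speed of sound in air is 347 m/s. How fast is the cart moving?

Double Doppler shift off a moving reflector: f₂ = f₀ · (v + u)/(v − u) (u > 0 toward emitter).
Rearranging, u = v · (f₂ − f₀)/(f₂ + f₀) = 347 × 0.0167/8.4167 ≈ 0.69 m/s.
So the cart is moving at 0.69 m/s toward the emitter.

0.69 m/s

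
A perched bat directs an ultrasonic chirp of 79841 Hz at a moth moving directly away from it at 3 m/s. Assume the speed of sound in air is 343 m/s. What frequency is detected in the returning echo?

78456 Hz

The moth first receives the wave as a moving observer: f₁ = f₀ · (v − u)/v = 79841 × (343 − 3)/343 ≈ 79143 Hz.
On reflection it acts as a source moving away from the stationary detector: f₂ = f₁ · v/(v + u) = 79143 × 343/346 ≈ 78456 Hz.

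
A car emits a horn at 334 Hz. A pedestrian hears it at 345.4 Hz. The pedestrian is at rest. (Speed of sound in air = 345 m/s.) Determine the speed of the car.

11.4 m/s

f' > f, so the car is approaching.
f' = f · v/(v − v_s) ⇒ v_s = v · |1 − f/f'|.
v_s = 345 × |1 − 334/345.4| = 345 × 0.03301 ≈ 11.4 m/s.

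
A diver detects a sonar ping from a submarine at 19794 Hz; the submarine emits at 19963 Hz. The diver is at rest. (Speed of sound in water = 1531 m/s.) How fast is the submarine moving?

13.1 m/s

f' < f, so the submarine is receding.
f' = f · v/(v + v_s) ⇒ v_s = v · |1 − f/f'|.
v_s = 1531 × |1 − 19963/19794| = 1531 × 0.008538 ≈ 13.1 m/s.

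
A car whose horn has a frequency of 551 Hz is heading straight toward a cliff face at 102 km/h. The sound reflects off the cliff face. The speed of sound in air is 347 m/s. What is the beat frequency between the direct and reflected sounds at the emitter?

102 km/h = 28.33 m/s.
The cliff face receives the sound from a moving source: f₁ = f₀ · v/(v − v_e) = 551 × 347/318.67 ≈ 600.0 Hz.
On the return leg the car is a moving observer: f₂ = f₁ · (v + v_e)/v = 600.0 × 375.33/347 ≈ 649.0 Hz.
Equivalently f₂ = f₀ · (v + v_e)/(v − v_e).
Beat against the emitted tone: |f₂ − f₀| = 2v_e·f₀/(v − v_e) = 2 × 28.33 × 551/318.67 ≈ 98 Hz.

98 Hz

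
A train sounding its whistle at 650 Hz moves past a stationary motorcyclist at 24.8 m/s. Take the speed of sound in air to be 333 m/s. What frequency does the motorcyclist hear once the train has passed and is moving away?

Receding: f₂ = f · v/(v + v_s) = 650 × 333/357.8 ≈ 605 Hz.

605 Hz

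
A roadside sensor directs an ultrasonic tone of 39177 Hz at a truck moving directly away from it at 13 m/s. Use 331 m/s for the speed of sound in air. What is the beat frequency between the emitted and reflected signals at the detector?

2961 Hz

The truck first receives the wave as a moving observer: f₁ = f₀ · (v − u)/v = 39177 × (331 − 13)/331 ≈ 37638 Hz.
The reflection then acts as a moving source: f₂ = f₁ · v/(v + u) ≈ 36216 Hz.
Equivalently f₂ = f₀ · (v − u)/(v + u).
Beat frequency: |f₂ − f₀| = 2u·f₀/(v + u) = 2 × 13 × 39177/344 ≈ 2961 Hz.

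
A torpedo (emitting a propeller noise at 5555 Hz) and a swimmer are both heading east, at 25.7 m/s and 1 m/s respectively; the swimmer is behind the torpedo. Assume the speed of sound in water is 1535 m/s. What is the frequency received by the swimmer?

5467 Hz

The swimmer is behind, so the torpedo is moving away from it while the swimmer is moving toward the torpedo.
Both move, so f' = f · (v + v_o)/(v + v_s).
f' = 5555 × (1535 + 1)/(1535 + 25.7) = 5555 × 1536/1560.7 ≈ 5467 Hz.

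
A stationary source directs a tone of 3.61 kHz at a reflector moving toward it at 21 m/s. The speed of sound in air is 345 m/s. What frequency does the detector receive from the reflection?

At the reflector (a moving observer), f₁ = f₀ · (v + u)/v = 3.61 × 366/345 ≈ 3.83 kHz.
On reflection it acts as a source moving toward the stationary detector: f₂ = f₁ · v/(v − u) = 3.83 × 345/324 ≈ 4.08 kHz.

4.08 kHz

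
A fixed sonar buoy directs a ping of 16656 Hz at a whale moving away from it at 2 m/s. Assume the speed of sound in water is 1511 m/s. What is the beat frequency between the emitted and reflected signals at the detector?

The whale first receives the wave as a moving observer: f₁ = f₀ · (v − u)/v = 16656 × (1511 − 2)/1511 ≈ 16634.0 Hz.
The reflection then acts as a moving source: f₂ = f₁ · v/(v + u) ≈ 16612.0 Hz.
Beat frequency: |f₂ − f₀| = 2u·f₀/(v + u) = 2 × 2 × 16656/1513 ≈ 44.0 Hz.

44.0 Hz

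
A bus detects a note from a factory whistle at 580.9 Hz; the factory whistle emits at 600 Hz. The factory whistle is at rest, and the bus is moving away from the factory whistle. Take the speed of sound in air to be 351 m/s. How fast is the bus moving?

f' = f · (v − v_o)/v ⇒ v_o = v · |f'/f − 1|.
v_o = 351 × |580.9/600 − 1| = 351 × 0.03183 ≈ 11.2 m/s.

11.2 m/s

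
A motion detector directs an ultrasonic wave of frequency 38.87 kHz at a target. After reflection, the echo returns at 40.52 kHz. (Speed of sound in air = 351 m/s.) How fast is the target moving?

7.3 m/s

Double Doppler shift off a moving reflector: f₂ = f₀ · (v + u)/(v − u) (u > 0 toward emitter).
Rearranging, u = v · (f₂ − f₀)/(f₂ + f₀) = 351 × 1.65/79.39 ≈ 7.3 m/s.
So the target is moving at 7.3 m/s toward the emitter.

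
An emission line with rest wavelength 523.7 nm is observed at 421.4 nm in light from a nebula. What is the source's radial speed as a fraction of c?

0.214

λ'/λ₀ = 0.8047 < 1 (blueshift), so the source is approaching.
λ'/λ₀ = √((1 − β)/(1 + β)) for an approaching source ⇒ β = (1 − r²)/(1 + r²) with r = λ'/λ₀.
β = (1 − 0.6475)/(1 + 0.6475) ≈ 0.214.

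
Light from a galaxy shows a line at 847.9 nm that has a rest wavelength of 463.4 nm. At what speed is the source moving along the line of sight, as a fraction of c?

0.540c

λ'/λ₀ = 1.8297 > 1 (redshift), so the source is receding.
λ'/λ₀ = √((1 + β)/(1 − β)) for a receding source ⇒ β = (r² − 1)/(r² + 1) with r = λ'/λ₀.
β = (3.3479 − 1)/(3.3479 + 1) ≈ 0.540.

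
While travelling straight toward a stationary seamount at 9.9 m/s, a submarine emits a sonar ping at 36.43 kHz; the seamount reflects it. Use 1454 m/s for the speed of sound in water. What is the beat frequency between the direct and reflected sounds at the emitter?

The seamount receives the sound from a moving source: f₁ = f₀ · v/(v − v_e) = 36.43 × 1454/1444.1 ≈ 36.680 kHz.
On the return leg the submarine is a moving observer: f₂ = f₁ · (v + v_e)/v = 36.680 × 1463.9/1454 ≈ 36.929 kHz.
Equivalently f₂ = f₀ · (v + v_e)/(v − v_e).
Beat against the emitted tone (with f₀ = 36430 Hz): |f₂ − f₀| = 2v_e·f₀/(v − v_e) = 2 × 9.9 × 36430/1444.1 ≈ 499 Hz.

499 Hz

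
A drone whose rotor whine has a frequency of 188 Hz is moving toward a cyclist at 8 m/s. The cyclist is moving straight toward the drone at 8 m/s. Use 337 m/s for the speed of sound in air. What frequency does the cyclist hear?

197 Hz

General Doppler shift: f' = f · (v + v_o)/(v − v_s).
f' = 188 × (337 + 8)/(337 − 8) = 188 × 345/329 ≈ 197 Hz.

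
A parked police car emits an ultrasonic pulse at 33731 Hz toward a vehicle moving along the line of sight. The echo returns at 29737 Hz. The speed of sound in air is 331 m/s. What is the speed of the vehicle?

20.8 m/s

Double Doppler shift off a moving reflector: f₂ = f₀ · (v + u)/(v − u) (u > 0 toward emitter).
Rearranging, u = v · (f₂ − f₀)/(f₂ + f₀) = 331 × -3994/63468 ≈ -20.8 m/s.
So the vehicle is moving at 20.8 m/s away from the emitter.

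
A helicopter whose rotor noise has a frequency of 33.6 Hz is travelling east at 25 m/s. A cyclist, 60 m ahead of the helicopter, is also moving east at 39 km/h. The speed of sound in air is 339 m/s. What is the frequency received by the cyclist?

35.1 Hz

39 km/h = 10.83 m/s.
The cyclist is ahead, so the helicopter is moving toward it while the cyclist is moving away from the helicopter.
Both move, so f' = f · (v − v_o)/(v − v_s).
f' = 33.6 × (339 − 10.83)/(339 − 25) = 33.6 × 328.17/314 ≈ 35.1 Hz.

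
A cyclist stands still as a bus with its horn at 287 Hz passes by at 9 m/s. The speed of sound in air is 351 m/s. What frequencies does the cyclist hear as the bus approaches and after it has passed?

295 Hz approaching; 280 Hz receding

Approaching: f₁ = f · v/(v − v_s) = 287 × 351/342 ≈ 295 Hz.
Receding: f₂ = f · v/(v + v_s) = 287 × 351/360 ≈ 280 Hz.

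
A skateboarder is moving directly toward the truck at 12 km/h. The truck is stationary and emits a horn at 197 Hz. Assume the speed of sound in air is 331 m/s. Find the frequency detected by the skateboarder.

12 km/h = 3.333 m/s.
Moving observer, stationary source: f' = f · (v + v_o)/v.
f' = 197 × (331 + 3.333)/331 = 197 × 334.33/331 ≈ 199 Hz.

199 Hz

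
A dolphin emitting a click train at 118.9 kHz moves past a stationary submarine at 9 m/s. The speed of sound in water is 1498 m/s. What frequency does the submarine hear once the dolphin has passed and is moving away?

118.2 kHz

Receding: f₂ = f · v/(v + v_s) = 118.9 × 1498/1507 ≈ 118.2 kHz.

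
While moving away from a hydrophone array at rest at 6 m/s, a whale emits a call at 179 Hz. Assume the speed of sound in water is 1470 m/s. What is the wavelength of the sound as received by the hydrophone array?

8.25 m

Moving source, stationary observer: f' = f · v/(v + v_s) since the source is receding.
f' = 179 × 1470/(1470 + 6) ≈ 178 Hz.
λ' = v/f' = 1470/178.272 ≈ 8.25 m.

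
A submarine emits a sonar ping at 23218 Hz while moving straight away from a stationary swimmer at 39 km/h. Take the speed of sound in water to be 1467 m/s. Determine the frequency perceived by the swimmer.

23048 Hz

39 km/h = 10.83 m/s.
Only the source moves, away from the listener, so f' = f · v/(v + v_s).
f' = 23218 × 1467/(1467 + 10.83) = 23218 × 1467/1478 ≈ 23048 Hz.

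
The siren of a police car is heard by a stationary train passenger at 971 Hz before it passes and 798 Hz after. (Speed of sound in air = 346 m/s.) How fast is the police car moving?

34 m/s

f₁/f₂ = (v + v_s)/(v − v_s), so v_s = v · (f₁ − f₂)/(f₁ + f₂).
v_s = 346 × (971 − 798)/(971 + 798) = 346 × 173/1769 ≈ 34 m/s.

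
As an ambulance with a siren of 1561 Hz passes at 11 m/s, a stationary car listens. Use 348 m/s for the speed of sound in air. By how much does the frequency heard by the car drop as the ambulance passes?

Approaching: f₁ = f · v/(v − v_s) = 1561 × 348/337 ≈ 1612.0 Hz.
Receding: f₂ = f · v/(v + v_s) = 1561 × 348/359 ≈ 1513.2 Hz.
Drop: f₁ − f₂ = 2f·v·v_s/(v² − v_s²) = 2 × 1561 × 348 × 11/(348² − 11²) ≈ 98.8 Hz.

98.8 Hz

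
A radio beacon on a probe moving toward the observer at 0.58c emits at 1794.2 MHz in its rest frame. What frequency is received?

3480.0 MHz

Relativistic Doppler for frequency: f' = f₀ · √((1 + β)/(1 − β)).
f' = 1794.2 × √(1.5800/0.4200) = 1794.2 × 1.93956 ≈ 3480.0 MHz.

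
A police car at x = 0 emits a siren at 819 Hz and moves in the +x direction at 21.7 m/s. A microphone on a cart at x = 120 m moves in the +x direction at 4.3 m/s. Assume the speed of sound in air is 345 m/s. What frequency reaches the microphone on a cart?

The observer lies on the +x side, so the source is heading toward the observer and the observer is heading away from the source.
General Doppler shift: f' = f · (v − v_o)/(v − v_s).
f' = 819 × (345 − 4.3)/(345 − 21.7) = 819 × 340.7/323.3 ≈ 863 Hz.

863 Hz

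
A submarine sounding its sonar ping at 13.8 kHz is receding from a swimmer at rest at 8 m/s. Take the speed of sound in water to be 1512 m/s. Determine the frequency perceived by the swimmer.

Moving source, stationary observer: f' = f · v/(v + v_s) since the source is receding.
f' = 13.8 × 1512/(1512 + 8) = 13.8 × 1512/1520 ≈ 13.73 kHz.

13.73 kHz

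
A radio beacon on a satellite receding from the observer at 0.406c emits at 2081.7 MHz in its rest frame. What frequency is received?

Relativistic Doppler for frequency: f' = f₀ · √((1 − β)/(1 + β)).
f' = 2081.7 × √(0.5940/1.4060) = 2081.7 × 0.64998 ≈ 1353.1 MHz.

1353.1 MHz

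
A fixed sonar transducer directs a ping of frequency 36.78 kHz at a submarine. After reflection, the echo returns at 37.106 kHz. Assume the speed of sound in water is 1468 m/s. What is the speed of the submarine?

Double Doppler shift off a moving reflector: f₂ = f₀ · (v + u)/(v − u) (u > 0 toward emitter).
Rearranging, u = v · (f₂ − f₀)/(f₂ + f₀) = 1468 × 0.326/73.886 ≈ 6.5 m/s.
So the submarine is moving at 6.5 m/s toward the emitter.

6.5 m/s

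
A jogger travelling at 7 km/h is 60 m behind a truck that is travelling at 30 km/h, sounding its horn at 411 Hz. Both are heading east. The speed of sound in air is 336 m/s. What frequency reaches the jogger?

403 Hz

30 km/h = 8.333 m/s; 7 km/h = 1.944 m/s.
The jogger is behind, so the truck is moving away from it while the jogger is moving toward the truck.
With source receding and observer approaching, f' = f · (v + v_o)/(v + v_s).
f' = 411 × (336 + 1.944)/(336 + 8.333) = 411 × 337.94/344.33 ≈ 403 Hz.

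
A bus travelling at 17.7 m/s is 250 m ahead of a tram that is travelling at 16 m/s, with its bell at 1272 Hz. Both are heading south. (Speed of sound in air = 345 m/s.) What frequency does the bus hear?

1265 Hz

The bus is ahead, so the tram is moving toward it while the bus is moving away from the tram.
General Doppler shift: f' = f · (v − v_o)/(v − v_s).
f' = 1272 × (345 − 17.7)/(345 − 16) = 1272 × 327.3/329 ≈ 1265 Hz.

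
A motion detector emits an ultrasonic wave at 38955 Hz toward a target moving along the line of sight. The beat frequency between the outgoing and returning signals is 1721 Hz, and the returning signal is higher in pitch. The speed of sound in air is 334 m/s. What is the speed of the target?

Double Doppler shift off a moving reflector: f₂ = f₀ · (v + u)/(v − u) (u > 0 toward emitter).
Returning signal is higher, so f₂ = f₀ + Δf = 38955 + 1721 = 40676 Hz.
Rearranging, u = v · (f₂ − f₀)/(f₂ + f₀) = 334 × 1721/79631 ≈ 7.2 m/s.
So the target is moving at 7.2 m/s toward the emitter.

7.2 m/s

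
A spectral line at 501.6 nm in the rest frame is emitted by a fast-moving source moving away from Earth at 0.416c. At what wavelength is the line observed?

781.1 nm

Relativistic Doppler for wavelength: λ' = λ₀ · √((1 + β)/(1 − β)).
λ' = 501.6 × √(1.4160/0.5840) = 501.6 × 1.55713 ≈ 781.1 nm.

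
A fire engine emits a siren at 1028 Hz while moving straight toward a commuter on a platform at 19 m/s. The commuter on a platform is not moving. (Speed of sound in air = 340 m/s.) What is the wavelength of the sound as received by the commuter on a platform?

Moving source, stationary observer: f' = f · v/(v − v_s) since the source is approaching.
f' = 1028 × 340/(340 − 19) ≈ 1089 Hz.
λ' = v/f' = 340/1088.85 ≈ 31.2 cm.

31.2 cm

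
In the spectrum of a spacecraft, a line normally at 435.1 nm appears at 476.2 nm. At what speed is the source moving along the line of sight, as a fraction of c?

0.090c

λ'/λ₀ = 1.0945 > 1 (redshift), so the source is receding.
λ'/λ₀ = √((1 + β)/(1 − β)) for a receding source ⇒ β = (r² − 1)/(r² + 1) with r = λ'/λ₀.
β = (1.1978 − 1)/(1.1978 + 1) ≈ 0.090.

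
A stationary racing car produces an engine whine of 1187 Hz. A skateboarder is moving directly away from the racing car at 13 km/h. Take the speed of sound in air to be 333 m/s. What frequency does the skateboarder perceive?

13 km/h = 3.611 m/s.
Only the observer moves, away from the source, so f' = f · (v − v_o)/v.
f' = 1187 × (333 − 3.611)/333 = 1187 × 329.39/333 ≈ 1174 Hz.

1174 Hz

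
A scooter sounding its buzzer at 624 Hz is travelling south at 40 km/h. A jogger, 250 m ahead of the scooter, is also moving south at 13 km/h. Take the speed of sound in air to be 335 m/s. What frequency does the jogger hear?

40 km/h = 11.11 m/s; 13 km/h = 3.611 m/s.
The jogger is ahead, so the scooter is moving toward it while the jogger is moving away from the scooter.
With source approaching and observer receding, f' = f · (v − v_o)/(v − v_s).
f' = 624 × (335 − 3.611)/(335 − 11.11) = 624 × 331.39/323.89 ≈ 638 Hz.

638 Hz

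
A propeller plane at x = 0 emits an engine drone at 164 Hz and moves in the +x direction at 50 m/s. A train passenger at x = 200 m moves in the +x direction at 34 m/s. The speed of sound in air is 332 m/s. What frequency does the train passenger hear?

173 Hz

The observer lies on the +x side, so the source is heading toward the observer and the observer is heading away from the source.
Both move, so f' = f · (v − v_o)/(v − v_s).
f' = 164 × (332 − 34)/(332 − 50) = 164 × 298/282 ≈ 173 Hz.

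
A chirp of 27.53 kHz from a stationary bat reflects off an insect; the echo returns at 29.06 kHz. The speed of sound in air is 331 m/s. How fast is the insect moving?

8.9 m/s

Double Doppler shift off a moving reflector: f₂ = f₀ · (v + u)/(v − u) (u > 0 toward emitter).
Rearranging, u = v · (f₂ − f₀)/(f₂ + f₀) = 331 × 1.53/56.59 ≈ 8.9 m/s.
So the insect is moving at 8.9 m/s toward the emitter.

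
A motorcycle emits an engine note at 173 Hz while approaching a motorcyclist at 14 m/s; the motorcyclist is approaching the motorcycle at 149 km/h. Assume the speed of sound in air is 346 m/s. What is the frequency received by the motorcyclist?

149 km/h = 41.39 m/s.
Both move, so f' = f · (v + v_o)/(v − v_s).
f' = 173 × (346 + 41.39)/(346 − 14) = 173 × 387.39/332 ≈ 202 Hz.

202 Hz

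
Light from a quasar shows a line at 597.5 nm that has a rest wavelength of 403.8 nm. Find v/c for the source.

0.373

λ'/λ₀ = 1.4797 > 1 (redshift), so the source is receding.
λ'/λ₀ = √((1 + β)/(1 − β)) for a receding source ⇒ β = (r² − 1)/(r² + 1) with r = λ'/λ₀.
β = (2.1895 − 1)/(2.1895 + 1) ≈ 0.373.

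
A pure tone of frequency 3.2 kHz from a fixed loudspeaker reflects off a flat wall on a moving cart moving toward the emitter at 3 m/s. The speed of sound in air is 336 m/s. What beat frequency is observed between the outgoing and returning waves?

57.7 Hz

At the flat wall on a moving cart (a moving observer), f₁ = f₀ · (v + u)/v = 3.2 × 339/336 ≈ 3.2286 kHz.
The reflection then acts as a moving source: f₂ = f₁ · v/(v − u) ≈ 3.2577 kHz.
Equivalently f₂ = f₀ · (v + u)/(v − u).
Beat frequency (with f₀ = 3200 Hz): |f₂ − f₀| = 2u·f₀/(v − u) = 2 × 3 × 3200/333 ≈ 57.7 Hz.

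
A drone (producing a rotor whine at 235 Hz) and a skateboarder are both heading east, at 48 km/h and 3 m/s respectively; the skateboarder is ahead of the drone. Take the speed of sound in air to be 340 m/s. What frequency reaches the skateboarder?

242 Hz

48 km/h = 13.33 m/s.
The skateboarder is ahead, so the drone is moving toward it while the skateboarder is moving away from the drone.
Both move, so f' = f · (v − v_o)/(v − v_s).
f' = 235 × (340 − 3)/(340 − 13.33) = 235 × 337/326.67 ≈ 242 Hz.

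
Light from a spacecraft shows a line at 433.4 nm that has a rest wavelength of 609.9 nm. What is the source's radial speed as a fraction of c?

0.329c

λ'/λ₀ = 0.7106 < 1 (blueshift), so the source is approaching.
λ'/λ₀ = √((1 − β)/(1 + β)) for an approaching source ⇒ β = (1 − r²)/(1 + r²) with r = λ'/λ₀.
β = (1 − 0.5050)/(1 + 0.5050) ≈ 0.329.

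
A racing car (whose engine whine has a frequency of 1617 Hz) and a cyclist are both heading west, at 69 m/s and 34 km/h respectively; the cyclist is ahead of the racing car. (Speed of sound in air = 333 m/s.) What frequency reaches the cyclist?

1982 Hz

34 km/h = 9.444 m/s.
The cyclist is ahead, so the racing car is moving toward it while the cyclist is moving away from the racing car.
Both move, so f' = f · (v − v_o)/(v − v_s).
f' = 1617 × (333 − 9.444)/(333 − 69) = 1617 × 323.56/264 ≈ 1982 Hz.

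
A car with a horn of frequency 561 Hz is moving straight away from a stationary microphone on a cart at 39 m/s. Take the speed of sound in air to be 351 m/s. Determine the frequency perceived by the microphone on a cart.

505 Hz

Only the source moves, away from the listener, so f' = f · v/(v + v_s).
f' = 561 × 351/(351 + 39) = 561 × 351/390 ≈ 505 Hz.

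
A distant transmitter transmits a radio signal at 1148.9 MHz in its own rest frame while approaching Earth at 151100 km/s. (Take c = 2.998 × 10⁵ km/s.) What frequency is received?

β = v/c = 151100/299800 = 0.5040.
Relativistic Doppler for frequency: f' = f₀ · √((1 + β)/(1 − β)).
f' = 1148.9 × √(1.5040/0.4960) = 1148.9 × 1.74134 ≈ 2000.6 MHz.

2000.6 MHz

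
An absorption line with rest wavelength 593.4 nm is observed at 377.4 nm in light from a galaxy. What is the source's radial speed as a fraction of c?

0.424

λ'/λ₀ = 0.6360 < 1 (blueshift), so the source is approaching.
λ'/λ₀ = √((1 − β)/(1 + β)) for an approaching source ⇒ β = (1 − r²)/(1 + r²) with r = λ'/λ₀.
β = (1 − 0.4045)/(1 + 0.4045) ≈ 0.424.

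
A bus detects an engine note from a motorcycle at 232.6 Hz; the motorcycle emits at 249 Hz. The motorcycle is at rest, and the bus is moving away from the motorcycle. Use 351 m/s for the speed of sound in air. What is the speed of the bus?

23.1 m/s

f' = f · (v − v_o)/v ⇒ v_o = v · |f'/f − 1|.
v_o = 351 × |232.6/249 − 1| = 351 × 0.06586 ≈ 23.1 m/s.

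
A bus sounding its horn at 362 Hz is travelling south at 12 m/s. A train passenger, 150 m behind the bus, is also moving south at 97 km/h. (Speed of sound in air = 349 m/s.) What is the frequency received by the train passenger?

97 km/h = 26.94 m/s.
The train passenger is behind, so the bus is moving away from it while the train passenger is moving toward the bus.
General Doppler shift: f' = f · (v + v_o)/(v + v_s).
f' = 362 × (349 + 26.94)/(349 + 12) = 362 × 375.94/361 ≈ 377 Hz.

377 Hz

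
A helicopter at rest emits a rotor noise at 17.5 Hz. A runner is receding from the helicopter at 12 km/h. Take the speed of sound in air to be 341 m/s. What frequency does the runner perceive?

12 km/h = 3.333 m/s.
Moving observer, stationary source: f' = f · (v − v_o)/v.
f' = 17.5 × (341 − 3.333)/341 = 17.5 × 337.67/341 ≈ 17.3 Hz.

17.3 Hz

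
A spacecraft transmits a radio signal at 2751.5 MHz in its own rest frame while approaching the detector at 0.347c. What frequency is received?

Relativistic Doppler for frequency: f' = f₀ · √((1 + β)/(1 − β)).
f' = 2751.5 × √(1.3470/0.6530) = 2751.5 × 1.43624 ≈ 3951.8 MHz.

3951.8 MHz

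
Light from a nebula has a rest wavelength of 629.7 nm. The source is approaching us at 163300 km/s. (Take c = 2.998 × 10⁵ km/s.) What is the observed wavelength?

341.9 nm

β = v/c = 163300/299800 = 0.5447.
Relativistic Doppler for wavelength: λ' = λ₀ · √((1 − β)/(1 + β)).
λ' = 629.7 × √(0.4553/1.5447) = 629.7 × 0.54291 ≈ 341.9 nm.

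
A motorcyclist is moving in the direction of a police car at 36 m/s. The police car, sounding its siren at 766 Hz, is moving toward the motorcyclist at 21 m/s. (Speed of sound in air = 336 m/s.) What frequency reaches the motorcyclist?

With source approaching and observer approaching, f' = f · (v + v_o)/(v − v_s).
f' = 766 × (336 + 36)/(336 − 21) = 766 × 372/315 ≈ 905 Hz.

905 Hz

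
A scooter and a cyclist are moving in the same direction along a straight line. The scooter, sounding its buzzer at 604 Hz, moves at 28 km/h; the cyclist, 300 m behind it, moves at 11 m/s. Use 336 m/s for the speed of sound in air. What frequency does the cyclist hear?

610 Hz

28 km/h = 7.778 m/s.
The cyclist is behind, so the scooter is moving away from it while the cyclist is moving toward the scooter.
General Doppler shift: f' = f · (v + v_o)/(v + v_s).
f' = 604 × (336 + 11)/(336 + 7.778) = 604 × 347/343.78 ≈ 610 Hz.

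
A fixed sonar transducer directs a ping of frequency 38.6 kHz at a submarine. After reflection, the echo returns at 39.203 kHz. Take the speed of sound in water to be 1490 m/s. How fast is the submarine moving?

Double Doppler shift off a moving reflector: f₂ = f₀ · (v + u)/(v − u) (u > 0 toward emitter).
Rearranging, u = v · (f₂ − f₀)/(f₂ + f₀) = 1490 × 0.603/77.803 ≈ 11.5 m/s.
So the submarine is moving at 11.5 m/s toward the emitter.

11.5 m/s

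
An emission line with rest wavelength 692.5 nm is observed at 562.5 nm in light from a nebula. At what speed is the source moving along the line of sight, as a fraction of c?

0.205

λ'/λ₀ = 0.8123 < 1 (blueshift), so the source is approaching.
λ'/λ₀ = √((1 − β)/(1 + β)) for an approaching source ⇒ β = (1 − r²)/(1 + r²) with r = λ'/λ₀.
β = (1 − 0.6598)/(1 + 0.6598) ≈ 0.205.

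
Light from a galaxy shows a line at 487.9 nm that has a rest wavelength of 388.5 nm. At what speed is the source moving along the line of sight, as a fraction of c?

λ'/λ₀ = 1.2559 > 1 (redshift), so the source is receding.
λ'/λ₀ = √((1 + β)/(1 − β)) for a receding source ⇒ β = (r² − 1)/(r² + 1) with r = λ'/λ₀.
β = (1.5772 − 1)/(1.5772 + 1) ≈ 0.224.

0.224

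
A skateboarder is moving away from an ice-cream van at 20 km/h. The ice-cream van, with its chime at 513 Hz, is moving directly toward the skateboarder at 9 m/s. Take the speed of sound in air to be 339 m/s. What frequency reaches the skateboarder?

518 Hz

20 km/h = 5.556 m/s.
With source approaching and observer receding, f' = f · (v − v_o)/(v − v_s).
f' = 513 × (339 − 5.556)/(339 − 9) = 513 × 333.44/330 ≈ 518 Hz.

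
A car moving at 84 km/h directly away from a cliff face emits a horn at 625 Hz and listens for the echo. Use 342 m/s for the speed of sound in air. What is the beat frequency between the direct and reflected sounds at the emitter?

84 km/h = 23.33 m/s.
The cliff face receives the sound from a moving source: f₁ = f₀ · v/(v + v_e) = 625 × 342/365.33 ≈ 585.1 Hz.
On the return leg the car is a moving observer: f₂ = f₁ · (v − v_e)/v = 585.1 × 318.67/342 ≈ 545.2 Hz.
Equivalently f₂ = f₀ · (v − v_e)/(v + v_e).
Beat against the emitted tone: |f₂ − f₀| = 2v_e·f₀/(v + v_e) = 2 × 23.33 × 625/365.33 ≈ 80 Hz.

80 Hz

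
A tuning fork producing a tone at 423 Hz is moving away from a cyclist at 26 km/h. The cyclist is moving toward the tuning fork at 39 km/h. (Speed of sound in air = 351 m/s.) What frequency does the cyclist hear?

26 km/h = 7.222 m/s; 39 km/h = 10.83 m/s.
General Doppler shift: f' = f · (v + v_o)/(v + v_s).
f' = 423 × (351 + 10.83)/(351 + 7.222) = 423 × 361.83/358.22 ≈ 427 Hz.

427 Hz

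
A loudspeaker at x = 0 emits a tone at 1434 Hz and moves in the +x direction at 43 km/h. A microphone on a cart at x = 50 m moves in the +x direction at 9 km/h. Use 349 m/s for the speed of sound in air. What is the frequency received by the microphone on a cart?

43 km/h = 11.94 m/s; 9 km/h = 2.5 m/s.
The observer lies on the +x side, so the source is heading toward the observer and the observer is heading away from the source.
Both move, so f' = f · (v − v_o)/(v − v_s).
f' = 1434 × (349 − 2.5)/(349 − 11.94) = 1434 × 346.5/337.06 ≈ 1474 Hz.

1474 Hz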